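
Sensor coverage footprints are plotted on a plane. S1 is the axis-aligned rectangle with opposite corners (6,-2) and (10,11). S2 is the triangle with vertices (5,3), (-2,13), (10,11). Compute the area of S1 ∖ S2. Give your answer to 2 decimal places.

|S1| = 52, |S1∩S2| = 12.8.
|S1 ∖ S2| = |S1| − |S1∩S2| = 52 − 12.8 = 39.20.

39.20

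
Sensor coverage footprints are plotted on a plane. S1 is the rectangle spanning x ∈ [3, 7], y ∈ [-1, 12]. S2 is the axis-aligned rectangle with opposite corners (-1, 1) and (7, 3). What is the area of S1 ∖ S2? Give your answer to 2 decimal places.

|S1∩S2|: x∈[3,7], y∈[1,3] → 4·2 = 8.
|S1| = 52.
|S1 ∖ S2| = |S1| − |S1∩S2| = 52 − 8 = 44.00.

44.00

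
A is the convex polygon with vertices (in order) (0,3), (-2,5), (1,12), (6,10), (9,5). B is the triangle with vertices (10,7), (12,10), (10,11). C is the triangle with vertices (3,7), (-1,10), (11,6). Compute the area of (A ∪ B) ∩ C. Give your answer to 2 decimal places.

The region (A ∪ B) ∩ C is the polygon with vertices (0,9.667), (7.75,7.083), (8.189,6.351), (3,7), (-0.135,9.351).
By the shoelace formula its area is 8.87.

8.87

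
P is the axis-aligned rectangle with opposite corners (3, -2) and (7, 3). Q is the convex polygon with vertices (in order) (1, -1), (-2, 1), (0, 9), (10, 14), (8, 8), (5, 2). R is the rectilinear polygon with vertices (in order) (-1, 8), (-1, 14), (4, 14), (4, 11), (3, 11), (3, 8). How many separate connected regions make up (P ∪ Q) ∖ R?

1

(P ∪ Q) ∖ R is a single connected region.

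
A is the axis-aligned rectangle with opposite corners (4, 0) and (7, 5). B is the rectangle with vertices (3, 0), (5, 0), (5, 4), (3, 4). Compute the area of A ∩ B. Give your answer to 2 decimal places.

4.00

|A∩B|: x∈[4,5], y∈[0,4] → 1·4 = 4.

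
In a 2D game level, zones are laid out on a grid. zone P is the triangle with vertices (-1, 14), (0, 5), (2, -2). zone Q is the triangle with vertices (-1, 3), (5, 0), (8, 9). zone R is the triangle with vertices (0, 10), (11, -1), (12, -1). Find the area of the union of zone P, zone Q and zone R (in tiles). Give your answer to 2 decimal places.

40.45

By inclusion–exclusion:
Individual areas: |zone P| = 5.5, |zone Q| = 31.5, |zone R| = 5.5.
|zone P∩zone Q| = 1.0222.
|zone P∩zone R| = 0.
|zone Q∩zone R| = 1.0289.
|zone P∩zone Q∩zone R| = 0.
|zone P ∪ zone Q ∪ zone R| = 42.5 − 2.0511 + 0 = 40.45.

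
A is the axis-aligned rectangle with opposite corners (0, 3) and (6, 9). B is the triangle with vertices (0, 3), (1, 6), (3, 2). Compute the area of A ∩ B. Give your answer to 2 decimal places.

The intersection is the polygon with vertices (0,3), (1,6), (2.5,3).
By the shoelace formula its area is 3.75.

3.75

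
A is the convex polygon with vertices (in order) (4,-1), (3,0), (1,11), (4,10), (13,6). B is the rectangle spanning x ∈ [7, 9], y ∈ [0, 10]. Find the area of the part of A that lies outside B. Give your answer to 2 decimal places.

|A| = 70.5, |A∩B| = 12.2222.
|A ∖ B| = |A| − |A∩B| = 70.5 − 12.2222 = 58.28.

58.28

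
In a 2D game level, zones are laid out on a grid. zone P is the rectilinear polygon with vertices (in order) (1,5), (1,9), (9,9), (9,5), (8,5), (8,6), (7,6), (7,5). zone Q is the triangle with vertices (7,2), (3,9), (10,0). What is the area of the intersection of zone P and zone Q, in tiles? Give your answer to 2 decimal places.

The intersection is the polygon with vertices (5.286,5), (3,9), (6.111,5).
By the shoelace formula its area is 1.65.

1.65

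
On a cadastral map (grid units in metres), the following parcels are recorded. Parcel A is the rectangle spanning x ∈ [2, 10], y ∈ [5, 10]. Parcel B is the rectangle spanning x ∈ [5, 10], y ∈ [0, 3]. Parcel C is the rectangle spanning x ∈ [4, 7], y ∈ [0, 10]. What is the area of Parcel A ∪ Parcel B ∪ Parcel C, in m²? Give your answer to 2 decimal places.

By inclusion–exclusion:
Individual areas: |Parcel A| = 40, |Parcel B| = 15, |Parcel C| = 30.
|Parcel A∩Parcel B| = 0 (no overlap).
|Parcel A∩Parcel C|: x∈[4,7], y∈[5,10] → 3·5 = 15.
|Parcel B∩Parcel C|: x∈[5,7], y∈[0,3] → 2·3 = 6.
|Parcel A∩Parcel B∩Parcel C| = 0.
|Parcel A ∪ Parcel B ∪ Parcel C| = 85 − 21 + 0 = 64.00.

64.00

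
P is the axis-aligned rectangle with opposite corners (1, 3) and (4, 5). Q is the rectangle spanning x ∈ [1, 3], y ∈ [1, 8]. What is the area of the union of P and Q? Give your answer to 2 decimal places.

16.00

By inclusion–exclusion:
Individual areas: |P| = 6, |Q| = 14.
|P∩Q|: x∈[1,3], y∈[3,5] → 2·2 = 4.
|P ∪ Q| = 20 − 4 = 16.00.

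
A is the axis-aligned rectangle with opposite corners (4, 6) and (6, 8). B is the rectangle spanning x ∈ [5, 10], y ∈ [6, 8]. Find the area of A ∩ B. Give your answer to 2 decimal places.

|A∩B|: x∈[5,6], y∈[6,8] → 1·2 = 2.

2.00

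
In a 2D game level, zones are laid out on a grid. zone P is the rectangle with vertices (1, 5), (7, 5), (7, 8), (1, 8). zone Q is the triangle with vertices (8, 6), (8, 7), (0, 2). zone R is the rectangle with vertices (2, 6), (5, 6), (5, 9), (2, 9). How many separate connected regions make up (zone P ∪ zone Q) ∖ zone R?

1

(zone P ∪ zone Q) ∖ zone R is a single connected region.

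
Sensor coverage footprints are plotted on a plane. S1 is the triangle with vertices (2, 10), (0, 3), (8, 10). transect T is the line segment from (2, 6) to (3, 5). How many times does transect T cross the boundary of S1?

1

The segment meets the boundary at (2.667,5.333).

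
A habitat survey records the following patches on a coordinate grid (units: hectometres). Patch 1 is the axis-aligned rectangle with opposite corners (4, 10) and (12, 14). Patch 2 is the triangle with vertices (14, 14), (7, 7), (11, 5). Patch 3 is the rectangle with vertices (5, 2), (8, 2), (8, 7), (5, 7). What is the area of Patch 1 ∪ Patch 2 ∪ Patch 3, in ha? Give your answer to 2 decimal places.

65.75

By inclusion–exclusion:
Individual areas: |Patch 1| = 32, |Patch 2| = 21, |Patch 3| = 15.
|Patch 1∩Patch 2| = 2.
|Patch 1∩Patch 3| = 0 (no overlap).
|Patch 2∩Patch 3| = 0.25.
|Patch 1∩Patch 2∩Patch 3| = 0.
|Patch 1 ∪ Patch 2 ∪ Patch 3| = 68 − 2.25 + 0 = 65.75.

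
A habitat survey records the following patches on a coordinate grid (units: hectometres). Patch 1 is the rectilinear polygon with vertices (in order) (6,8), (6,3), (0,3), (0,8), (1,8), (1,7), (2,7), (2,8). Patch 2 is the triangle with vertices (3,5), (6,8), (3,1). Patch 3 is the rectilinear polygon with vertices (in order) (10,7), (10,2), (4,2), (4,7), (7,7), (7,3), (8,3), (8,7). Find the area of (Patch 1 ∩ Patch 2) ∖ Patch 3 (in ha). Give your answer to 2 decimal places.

2.76

|Patch 1 ∩ Patch 2| = 5.1429.
|(Patch 1 ∩ Patch 2) ∩ Patch 3| = 2.381.
|(Patch 1 ∩ Patch 2) ∖ Patch 3| = 5.1429 − 2.381 = 2.76.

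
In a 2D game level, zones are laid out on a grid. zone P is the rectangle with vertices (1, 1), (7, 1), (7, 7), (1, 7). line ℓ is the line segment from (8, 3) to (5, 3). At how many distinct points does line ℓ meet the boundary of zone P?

The segment meets the boundary at (7,3).

1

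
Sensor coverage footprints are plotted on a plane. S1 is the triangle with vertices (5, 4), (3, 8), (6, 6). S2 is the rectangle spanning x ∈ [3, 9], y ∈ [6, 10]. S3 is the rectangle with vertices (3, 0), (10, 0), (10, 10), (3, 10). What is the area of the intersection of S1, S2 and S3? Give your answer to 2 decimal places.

The intersection is the polygon with vertices (6,6), (4,6), (3,8).
By the shoelace formula its area is 2.00.

2.00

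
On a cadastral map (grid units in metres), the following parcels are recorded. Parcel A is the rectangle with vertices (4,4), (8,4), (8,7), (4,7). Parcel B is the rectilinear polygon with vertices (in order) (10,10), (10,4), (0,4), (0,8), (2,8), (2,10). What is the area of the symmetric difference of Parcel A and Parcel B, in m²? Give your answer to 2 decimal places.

44.00

|Parcel A| = 12, |Parcel B| = 56, |Parcel A∩Parcel B| = 12.
|Parcel A △ Parcel B| = |Parcel A| + |Parcel B| − 2·|Parcel A∩Parcel B| = 12 + 56 − 24 = 44.00.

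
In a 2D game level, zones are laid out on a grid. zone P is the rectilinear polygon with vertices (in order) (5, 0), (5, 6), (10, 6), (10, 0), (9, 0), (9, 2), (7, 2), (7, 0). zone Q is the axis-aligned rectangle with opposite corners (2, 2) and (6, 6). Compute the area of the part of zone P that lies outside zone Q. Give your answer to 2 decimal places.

22.00

|zone P| = 26, |zone P∩zone Q| = 4.
|zone P ∖ zone Q| = |zone P| − |zone P∩zone Q| = 26 − 4 = 22.00.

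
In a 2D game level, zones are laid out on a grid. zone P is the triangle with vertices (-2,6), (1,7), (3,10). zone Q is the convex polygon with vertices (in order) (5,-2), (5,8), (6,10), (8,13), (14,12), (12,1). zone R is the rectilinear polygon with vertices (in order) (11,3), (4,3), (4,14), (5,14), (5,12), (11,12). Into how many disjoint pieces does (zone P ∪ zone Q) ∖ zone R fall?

(zone P ∪ zone Q) ∖ zone R splits into 2 disjoint pieces (area 3.5, area 47.8333).

2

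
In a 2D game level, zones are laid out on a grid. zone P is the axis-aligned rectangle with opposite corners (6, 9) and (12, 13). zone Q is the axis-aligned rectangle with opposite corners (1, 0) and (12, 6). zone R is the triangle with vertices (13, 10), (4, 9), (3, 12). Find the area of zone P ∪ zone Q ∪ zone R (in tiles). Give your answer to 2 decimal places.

96.53

By inclusion–exclusion:
Individual areas: |zone P| = 24, |zone Q| = 66, |zone R| = 14.
|zone P∩zone Q| = 0 (no overlap).
|zone P∩zone R| = 7.4667.
|zone Q∩zone R| = 0.
|zone P∩zone Q∩zone R| = 0.
|zone P ∪ zone Q ∪ zone R| = 104 − 7.4667 + 0 = 96.53.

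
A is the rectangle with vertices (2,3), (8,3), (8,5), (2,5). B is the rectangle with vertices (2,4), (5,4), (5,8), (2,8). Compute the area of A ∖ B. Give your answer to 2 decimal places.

|A∩B|: x∈[2,5], y∈[4,5] → 3·1 = 3.
|A| = 12.
|A ∖ B| = |A| − |A∩B| = 12 − 3 = 9.00.

9.00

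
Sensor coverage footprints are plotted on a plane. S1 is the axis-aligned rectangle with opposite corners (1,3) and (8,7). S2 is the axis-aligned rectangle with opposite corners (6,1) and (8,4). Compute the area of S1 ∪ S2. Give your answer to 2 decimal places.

32.00

By inclusion–exclusion:
Individual areas: |S1| = 28, |S2| = 6.
|S1∩S2|: x∈[6,8], y∈[3,4] → 2·1 = 2.
|S1 ∪ S2| = 34 − 2 = 32.00.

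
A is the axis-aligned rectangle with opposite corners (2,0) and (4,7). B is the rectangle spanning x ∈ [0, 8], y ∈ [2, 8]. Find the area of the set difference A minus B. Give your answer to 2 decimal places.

4.00

|A∩B|: x∈[2,4], y∈[2,7] → 2·5 = 10.
|A| = 14.
|A ∖ B| = |A| − |A∩B| = 14 − 10 = 4.00.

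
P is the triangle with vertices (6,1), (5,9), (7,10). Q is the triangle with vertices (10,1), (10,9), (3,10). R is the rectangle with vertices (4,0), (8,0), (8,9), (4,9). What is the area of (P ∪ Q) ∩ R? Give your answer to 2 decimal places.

14.68

The region (P ∪ Q) ∩ R is the polygon with vertices (4,8.714), (4,9), (8,9), (8,3.571), (6.5,5.5), (6,1), (5.234,7.128).
By the shoelace formula its area is 14.68.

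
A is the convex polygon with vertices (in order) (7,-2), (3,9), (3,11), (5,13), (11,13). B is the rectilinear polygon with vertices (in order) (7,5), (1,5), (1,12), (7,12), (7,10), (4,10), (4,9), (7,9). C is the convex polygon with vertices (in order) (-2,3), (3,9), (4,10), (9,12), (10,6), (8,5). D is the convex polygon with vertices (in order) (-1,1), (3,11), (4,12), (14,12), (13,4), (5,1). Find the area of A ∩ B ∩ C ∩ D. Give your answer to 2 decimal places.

15.39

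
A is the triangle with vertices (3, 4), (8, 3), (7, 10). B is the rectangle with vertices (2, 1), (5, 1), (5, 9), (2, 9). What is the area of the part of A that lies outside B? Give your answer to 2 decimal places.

|A| = 17, |A∩B| = 3.4.
|A ∖ B| = |A| − |A∩B| = 17 − 3.4 = 13.60.

13.60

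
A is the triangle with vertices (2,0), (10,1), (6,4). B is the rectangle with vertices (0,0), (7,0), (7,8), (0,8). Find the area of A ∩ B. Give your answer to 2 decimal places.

10.06

The intersection is the polygon with vertices (2,0), (6,4), (7,3.25), (7,0.625).
By the shoelace formula its area is 10.06.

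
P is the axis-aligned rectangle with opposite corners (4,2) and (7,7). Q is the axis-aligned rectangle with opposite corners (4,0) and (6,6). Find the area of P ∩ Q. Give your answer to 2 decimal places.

8.00

|P∩Q|: x∈[4,6], y∈[2,6] → 2·4 = 8.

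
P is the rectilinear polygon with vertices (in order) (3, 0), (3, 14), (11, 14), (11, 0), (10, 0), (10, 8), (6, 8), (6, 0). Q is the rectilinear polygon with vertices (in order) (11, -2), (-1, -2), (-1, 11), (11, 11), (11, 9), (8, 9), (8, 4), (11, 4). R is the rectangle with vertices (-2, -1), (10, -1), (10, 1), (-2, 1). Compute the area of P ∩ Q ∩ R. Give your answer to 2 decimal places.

3.00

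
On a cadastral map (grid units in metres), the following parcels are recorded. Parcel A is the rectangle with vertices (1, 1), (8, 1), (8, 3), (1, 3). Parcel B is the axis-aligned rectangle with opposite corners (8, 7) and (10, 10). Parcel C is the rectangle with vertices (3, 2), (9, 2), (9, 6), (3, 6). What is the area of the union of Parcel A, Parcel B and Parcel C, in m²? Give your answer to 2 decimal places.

By inclusion–exclusion:
Individual areas: |Parcel A| = 14, |Parcel B| = 6, |Parcel C| = 24.
|Parcel A∩Parcel B| = 0 (no overlap).
|Parcel A∩Parcel C|: x∈[3,8], y∈[2,3] → 5·1 = 5.
|Parcel B∩Parcel C| = 0 (no overlap).
|Parcel A∩Parcel B∩Parcel C| = 0.
|Parcel A ∪ Parcel B ∪ Parcel C| = 44 − 5 + 0 = 39.00.

39.00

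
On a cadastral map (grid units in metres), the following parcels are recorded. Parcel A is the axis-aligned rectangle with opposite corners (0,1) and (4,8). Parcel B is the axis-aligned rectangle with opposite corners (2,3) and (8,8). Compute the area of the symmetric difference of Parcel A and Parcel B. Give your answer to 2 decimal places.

|Parcel A∩Parcel B|: x∈[2,4], y∈[3,8] → 2·5 = 10.
|Parcel A △ Parcel B| = |Parcel A| + |Parcel B| − 2·|Parcel A∩Parcel B| = 28 + 30 − 20 = 38.00.

38.00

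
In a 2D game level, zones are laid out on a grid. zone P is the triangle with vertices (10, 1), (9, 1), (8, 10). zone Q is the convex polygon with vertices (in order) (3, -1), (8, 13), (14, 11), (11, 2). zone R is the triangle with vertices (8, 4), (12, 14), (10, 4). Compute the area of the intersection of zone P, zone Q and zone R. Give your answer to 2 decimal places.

The intersection is the polygon with vertices (9.333,4), (8.667,4), (8.522,5.304), (8.857,6.143).
By the shoelace formula its area is 0.99.

0.99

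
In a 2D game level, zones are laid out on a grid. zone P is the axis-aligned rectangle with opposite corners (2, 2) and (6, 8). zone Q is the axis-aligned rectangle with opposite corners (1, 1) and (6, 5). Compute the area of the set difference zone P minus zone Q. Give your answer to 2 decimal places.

|zone P∩zone Q|: x∈[2,6], y∈[2,5] → 4·3 = 12.
|zone P| = 24.
|zone P ∖ zone Q| = |zone P| − |zone P∩zone Q| = 24 − 12 = 12.00.

12.00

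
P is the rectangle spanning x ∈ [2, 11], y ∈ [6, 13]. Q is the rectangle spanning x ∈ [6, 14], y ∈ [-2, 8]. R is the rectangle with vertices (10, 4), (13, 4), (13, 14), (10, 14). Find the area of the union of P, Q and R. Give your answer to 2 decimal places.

146.00

By inclusion–exclusion:
Individual areas: |P| = 63, |Q| = 80, |R| = 30.
|P∩Q|: x∈[6,11], y∈[6,8] → 5·2 = 10.
|P∩R|: x∈[10,11], y∈[6,13] → 1·7 = 7.
|Q∩R|: x∈[10,13], y∈[4,8] → 3·4 = 12.
|P∩Q∩R| = 2.
|P ∪ Q ∪ R| = 173 − 29 + 2 = 146.00.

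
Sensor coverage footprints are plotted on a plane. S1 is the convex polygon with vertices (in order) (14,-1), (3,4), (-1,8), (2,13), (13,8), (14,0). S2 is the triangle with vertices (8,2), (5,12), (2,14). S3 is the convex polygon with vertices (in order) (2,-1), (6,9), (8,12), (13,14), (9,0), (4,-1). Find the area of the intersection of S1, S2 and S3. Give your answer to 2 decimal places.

The intersection is the polygon with vertices (8,2), (5.333,7.333), (5.943,8.857).
By the shoelace formula its area is 3.66.

3.66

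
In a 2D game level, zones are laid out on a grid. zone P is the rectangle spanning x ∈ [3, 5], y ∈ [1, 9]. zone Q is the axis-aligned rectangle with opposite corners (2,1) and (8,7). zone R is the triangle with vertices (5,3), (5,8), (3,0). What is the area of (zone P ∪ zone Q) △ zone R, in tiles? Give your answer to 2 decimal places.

35.42

|zone P ∪ zone Q| = 40.
|(zone P ∪ zone Q) ∩ zone R| = 4.7917.
|(zone P ∪ zone Q) △ zone R| = 40 + 5 − 9.5833 = 35.42.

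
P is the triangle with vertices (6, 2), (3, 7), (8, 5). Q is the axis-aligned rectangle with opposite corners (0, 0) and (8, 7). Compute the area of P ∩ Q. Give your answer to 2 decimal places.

The intersection is the polygon with vertices (3,7), (8,5), (6,2).
By the shoelace formula its area is 9.50.

9.50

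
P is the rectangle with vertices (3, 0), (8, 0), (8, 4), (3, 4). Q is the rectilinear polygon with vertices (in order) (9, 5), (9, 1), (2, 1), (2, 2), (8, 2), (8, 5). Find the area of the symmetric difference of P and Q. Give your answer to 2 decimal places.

|P| = 20, |Q| = 10, |P∩Q| = 5.
|P △ Q| = |P| + |Q| − 2·|P∩Q| = 20 + 10 − 10 = 20.00.

20.00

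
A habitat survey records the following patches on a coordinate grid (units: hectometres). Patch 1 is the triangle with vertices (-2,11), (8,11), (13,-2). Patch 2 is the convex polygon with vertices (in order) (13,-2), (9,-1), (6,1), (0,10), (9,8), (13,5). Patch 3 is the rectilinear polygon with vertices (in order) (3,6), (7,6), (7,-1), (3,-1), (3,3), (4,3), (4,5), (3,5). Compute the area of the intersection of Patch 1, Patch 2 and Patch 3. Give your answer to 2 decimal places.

4.52

The intersection is the polygon with vertices (3.769,6), (7,6), (7,3.2).
By the shoelace formula its area is 4.52.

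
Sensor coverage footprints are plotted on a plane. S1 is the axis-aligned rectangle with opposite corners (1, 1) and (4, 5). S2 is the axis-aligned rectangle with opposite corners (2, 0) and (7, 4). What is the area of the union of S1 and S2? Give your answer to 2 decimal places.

26.00

By inclusion–exclusion:
Individual areas: |S1| = 12, |S2| = 20.
|S1∩S2|: x∈[2,4], y∈[1,4] → 2·3 = 6.
|S1 ∪ S2| = 32 − 6 = 26.00.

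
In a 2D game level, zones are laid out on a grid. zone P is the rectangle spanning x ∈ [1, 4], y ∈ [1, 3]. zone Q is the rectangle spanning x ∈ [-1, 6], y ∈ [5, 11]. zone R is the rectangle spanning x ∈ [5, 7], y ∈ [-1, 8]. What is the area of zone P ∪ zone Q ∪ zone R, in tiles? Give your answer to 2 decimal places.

63.00

By inclusion–exclusion:
Individual areas: |zone P| = 6, |zone Q| = 42, |zone R| = 18.
|zone P∩zone Q| = 0 (no overlap).
|zone P∩zone R| = 0 (no overlap).
|zone Q∩zone R|: x∈[5,6], y∈[5,8] → 1·3 = 3.
|zone P∩zone Q∩zone R| = 0.
|zone P ∪ zone Q ∪ zone R| = 66 − 3 + 0 = 63.00.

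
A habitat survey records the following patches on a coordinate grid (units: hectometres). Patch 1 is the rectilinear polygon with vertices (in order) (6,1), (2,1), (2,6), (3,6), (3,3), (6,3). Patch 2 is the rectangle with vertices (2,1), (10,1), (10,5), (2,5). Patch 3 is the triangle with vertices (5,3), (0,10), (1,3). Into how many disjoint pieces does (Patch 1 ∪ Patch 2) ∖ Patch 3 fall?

2

(Patch 1 ∪ Patch 2) ∖ Patch 3 splits into 2 disjoint pieces (area 27.4286, area 0.0143).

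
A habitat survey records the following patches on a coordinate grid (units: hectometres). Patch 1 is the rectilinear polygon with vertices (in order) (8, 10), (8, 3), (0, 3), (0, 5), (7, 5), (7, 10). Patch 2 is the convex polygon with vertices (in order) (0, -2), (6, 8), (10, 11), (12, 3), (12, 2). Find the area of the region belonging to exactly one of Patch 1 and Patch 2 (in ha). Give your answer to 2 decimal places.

|Patch 1| = 21, |Patch 2| = 70, |Patch 1∩Patch 2| = 12.925.
|Patch 1 △ Patch 2| = |Patch 1| + |Patch 2| − 2·|Patch 1∩Patch 2| = 21 + 70 − 25.85 = 65.15.

65.15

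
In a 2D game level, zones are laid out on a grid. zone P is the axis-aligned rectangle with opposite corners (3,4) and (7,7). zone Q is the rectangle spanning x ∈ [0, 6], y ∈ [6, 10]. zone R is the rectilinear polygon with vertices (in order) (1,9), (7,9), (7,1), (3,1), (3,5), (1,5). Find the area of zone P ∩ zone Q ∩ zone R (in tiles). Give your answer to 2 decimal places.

3.00

The intersection is the polygon with vertices (6,7), (6,6), (3,6), (3,7).
By the shoelace formula its area is 3.00.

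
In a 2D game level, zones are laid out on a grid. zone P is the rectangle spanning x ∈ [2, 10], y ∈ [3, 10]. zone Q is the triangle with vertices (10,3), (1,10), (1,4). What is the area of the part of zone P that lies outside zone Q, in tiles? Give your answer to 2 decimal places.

|zone P| = 56, |zone P∩zone Q| = 21.3333.
|zone P ∖ zone Q| = |zone P| − |zone P∩zone Q| = 56 − 21.3333 = 34.67.

34.67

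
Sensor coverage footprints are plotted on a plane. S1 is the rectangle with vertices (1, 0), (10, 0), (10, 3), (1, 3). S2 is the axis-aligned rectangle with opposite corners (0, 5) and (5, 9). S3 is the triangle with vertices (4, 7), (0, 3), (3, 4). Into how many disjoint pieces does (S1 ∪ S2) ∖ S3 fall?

(S1 ∪ S2) ∖ S3 splits into 2 disjoint pieces (area 27, area 18.6667).

2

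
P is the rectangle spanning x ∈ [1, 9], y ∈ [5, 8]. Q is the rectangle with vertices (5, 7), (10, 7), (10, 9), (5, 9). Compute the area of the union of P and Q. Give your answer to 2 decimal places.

By inclusion–exclusion:
Individual areas: |P| = 24, |Q| = 10.
|P∩Q|: x∈[5,9], y∈[7,8] → 4·1 = 4.
|P ∪ Q| = 34 − 4 = 30.00.

30.00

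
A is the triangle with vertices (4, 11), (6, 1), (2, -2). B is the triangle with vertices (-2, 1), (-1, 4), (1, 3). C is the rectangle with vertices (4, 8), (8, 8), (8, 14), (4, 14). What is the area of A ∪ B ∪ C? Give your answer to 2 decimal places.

By inclusion–exclusion:
Individual areas: |A| = 23, |B| = 3.5, |C| = 24.
|A∩B| = 0.
|A∩C| = 0.9.
|B∩C| = 0.
|A∩B∩C| = 0.
|A ∪ B ∪ C| = 50.5 − 0.9 + 0 = 49.60.

49.60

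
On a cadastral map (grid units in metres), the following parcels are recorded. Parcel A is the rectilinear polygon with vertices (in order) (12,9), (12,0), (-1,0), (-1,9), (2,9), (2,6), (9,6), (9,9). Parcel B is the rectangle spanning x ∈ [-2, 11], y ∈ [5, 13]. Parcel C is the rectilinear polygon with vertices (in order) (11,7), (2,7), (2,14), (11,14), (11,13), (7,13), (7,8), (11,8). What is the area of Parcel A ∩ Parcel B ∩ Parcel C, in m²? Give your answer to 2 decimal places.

2.00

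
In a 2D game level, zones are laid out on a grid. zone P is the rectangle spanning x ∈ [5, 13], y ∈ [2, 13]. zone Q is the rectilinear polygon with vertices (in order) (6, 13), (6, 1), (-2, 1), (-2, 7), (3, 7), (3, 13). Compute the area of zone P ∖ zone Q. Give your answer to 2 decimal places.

77.00

|zone P| = 88, |zone P∩zone Q| = 11.
|zone P ∖ zone Q| = |zone P| − |zone P∩zone Q| = 88 − 11 = 77.00.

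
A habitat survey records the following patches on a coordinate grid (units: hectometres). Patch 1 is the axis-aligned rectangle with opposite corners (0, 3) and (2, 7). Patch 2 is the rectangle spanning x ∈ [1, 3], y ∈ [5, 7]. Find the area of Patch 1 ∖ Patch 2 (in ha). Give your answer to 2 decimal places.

6.00

|Patch 1∩Patch 2|: x∈[1,2], y∈[5,7] → 1·2 = 2.
|Patch 1| = 8.
|Patch 1 ∖ Patch 2| = |Patch 1| − |Patch 1∩Patch 2| = 8 − 2 = 6.00.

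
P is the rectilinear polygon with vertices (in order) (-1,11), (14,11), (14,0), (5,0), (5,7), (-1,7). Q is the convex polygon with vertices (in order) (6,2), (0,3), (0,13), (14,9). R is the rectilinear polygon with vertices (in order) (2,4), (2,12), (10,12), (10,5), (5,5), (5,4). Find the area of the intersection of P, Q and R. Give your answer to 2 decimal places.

40.57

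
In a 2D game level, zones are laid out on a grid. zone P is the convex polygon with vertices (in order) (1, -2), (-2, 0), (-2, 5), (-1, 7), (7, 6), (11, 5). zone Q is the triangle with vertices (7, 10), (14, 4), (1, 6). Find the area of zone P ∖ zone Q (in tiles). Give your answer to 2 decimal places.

|zone P| = 68, |zone P∩zone Q| = 7.4173.
|zone P ∖ zone Q| = |zone P| − |zone P∩zone Q| = 68 − 7.4173 = 60.58.

60.58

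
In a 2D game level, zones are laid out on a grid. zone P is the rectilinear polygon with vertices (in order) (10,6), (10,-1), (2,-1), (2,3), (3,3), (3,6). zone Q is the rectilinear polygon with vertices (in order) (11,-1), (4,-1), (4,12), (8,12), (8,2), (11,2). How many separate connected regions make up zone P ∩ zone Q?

zone P ∩ zone Q is a single connected region.

1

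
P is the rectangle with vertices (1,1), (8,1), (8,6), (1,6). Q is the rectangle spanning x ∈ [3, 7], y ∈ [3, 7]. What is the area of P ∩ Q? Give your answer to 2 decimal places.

12.00

|P∩Q|: x∈[3,7], y∈[3,6] → 4·3 = 12.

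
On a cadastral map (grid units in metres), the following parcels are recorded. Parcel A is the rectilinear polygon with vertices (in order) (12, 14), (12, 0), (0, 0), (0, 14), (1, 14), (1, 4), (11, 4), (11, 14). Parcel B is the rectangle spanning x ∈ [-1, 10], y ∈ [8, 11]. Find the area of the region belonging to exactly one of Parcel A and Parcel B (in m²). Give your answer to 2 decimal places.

|Parcel A| = 68, |Parcel B| = 33, |Parcel A∩Parcel B| = 3.
|Parcel A △ Parcel B| = |Parcel A| + |Parcel B| − 2·|Parcel A∩Parcel B| = 68 + 33 − 6 = 95.00.

95.00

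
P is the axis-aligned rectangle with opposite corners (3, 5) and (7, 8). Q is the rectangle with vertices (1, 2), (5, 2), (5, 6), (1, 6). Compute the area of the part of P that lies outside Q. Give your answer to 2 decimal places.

10.00

|P∩Q|: x∈[3,5], y∈[5,6] → 2·1 = 2.
|P| = 12.
|P ∖ Q| = |P| − |P∩Q| = 12 − 2 = 10.00.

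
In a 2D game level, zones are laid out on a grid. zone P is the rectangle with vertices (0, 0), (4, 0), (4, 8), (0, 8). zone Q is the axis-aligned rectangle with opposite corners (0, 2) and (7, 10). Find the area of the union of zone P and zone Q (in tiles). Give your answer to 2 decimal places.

By inclusion–exclusion:
Individual areas: |zone P| = 32, |zone Q| = 56.
|zone P∩zone Q|: x∈[0,4], y∈[2,8] → 4·6 = 24.
|zone P ∪ zone Q| = 88 − 24 = 64.00.

64.00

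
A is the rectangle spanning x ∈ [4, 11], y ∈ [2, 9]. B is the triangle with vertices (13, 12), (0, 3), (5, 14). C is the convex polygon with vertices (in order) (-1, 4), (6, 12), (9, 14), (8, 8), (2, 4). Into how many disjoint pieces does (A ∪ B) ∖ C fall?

3

(A ∪ B) ∖ C splits into 3 disjoint pieces (area 49.0867, area 0.4949, area 8.7887).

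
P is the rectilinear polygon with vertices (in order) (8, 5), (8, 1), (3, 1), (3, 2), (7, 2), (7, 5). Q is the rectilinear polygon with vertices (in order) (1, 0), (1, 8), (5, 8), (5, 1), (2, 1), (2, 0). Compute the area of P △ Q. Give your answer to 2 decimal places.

33.00

|P| = 8, |Q| = 29, |P∩Q| = 2.
|P △ Q| = |P| + |Q| − 2·|P∩Q| = 8 + 29 − 4 = 33.00.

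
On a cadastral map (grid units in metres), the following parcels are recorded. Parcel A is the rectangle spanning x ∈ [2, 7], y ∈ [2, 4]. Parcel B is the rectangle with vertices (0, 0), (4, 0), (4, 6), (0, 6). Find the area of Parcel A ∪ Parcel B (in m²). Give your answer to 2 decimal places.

30.00

By inclusion–exclusion:
Individual areas: |Parcel A| = 10, |Parcel B| = 24.
|Parcel A∩Parcel B|: x∈[2,4], y∈[2,4] → 2·2 = 4.
|Parcel A ∪ Parcel B| = 34 − 4 = 30.00.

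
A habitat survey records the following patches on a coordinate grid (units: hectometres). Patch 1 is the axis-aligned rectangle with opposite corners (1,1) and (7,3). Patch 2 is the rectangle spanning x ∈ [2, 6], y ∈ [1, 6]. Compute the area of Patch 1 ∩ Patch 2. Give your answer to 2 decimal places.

|Patch 1∩Patch 2|: x∈[2,6], y∈[1,3] → 4·2 = 8.

8.00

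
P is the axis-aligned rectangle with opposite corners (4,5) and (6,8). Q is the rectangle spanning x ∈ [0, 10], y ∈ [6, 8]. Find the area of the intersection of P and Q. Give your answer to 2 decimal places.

|P∩Q|: x∈[4,6], y∈[6,8] → 2·2 = 4.

4.00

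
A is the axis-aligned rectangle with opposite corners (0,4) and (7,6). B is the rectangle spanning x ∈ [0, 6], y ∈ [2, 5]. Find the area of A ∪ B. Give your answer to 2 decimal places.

By inclusion–exclusion:
Individual areas: |A| = 14, |B| = 18.
|A∩B|: x∈[0,6], y∈[4,5] → 6·1 = 6.
|A ∪ B| = 32 − 6 = 26.00.

26.00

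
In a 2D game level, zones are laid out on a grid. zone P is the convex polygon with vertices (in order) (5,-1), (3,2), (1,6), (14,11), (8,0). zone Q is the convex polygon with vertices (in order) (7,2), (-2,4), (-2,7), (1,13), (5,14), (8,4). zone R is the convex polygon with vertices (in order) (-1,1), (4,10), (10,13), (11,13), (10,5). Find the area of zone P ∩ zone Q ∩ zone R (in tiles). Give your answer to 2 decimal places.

22.84

The intersection is the polygon with vertices (6.738,8.207), (7.926,4.246), (3.741,2.724), (2.5,3), (1.368,5.263), (1.989,6.38).
By the shoelace formula its area is 22.84.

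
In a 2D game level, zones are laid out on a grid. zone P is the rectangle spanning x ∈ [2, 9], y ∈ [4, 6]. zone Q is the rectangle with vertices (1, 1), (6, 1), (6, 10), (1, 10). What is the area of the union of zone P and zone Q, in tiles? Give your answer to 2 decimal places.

51.00

By inclusion–exclusion:
Individual areas: |zone P| = 14, |zone Q| = 45.
|zone P∩zone Q|: x∈[2,6], y∈[4,6] → 4·2 = 8.
|zone P ∪ zone Q| = 59 − 8 = 51.00.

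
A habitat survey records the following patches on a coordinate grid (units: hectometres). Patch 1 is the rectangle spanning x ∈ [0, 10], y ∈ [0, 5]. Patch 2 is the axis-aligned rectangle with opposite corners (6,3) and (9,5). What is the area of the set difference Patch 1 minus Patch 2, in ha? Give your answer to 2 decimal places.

44.00

|Patch 1∩Patch 2|: x∈[6,9], y∈[3,5] → 3·2 = 6.
|Patch 1| = 50.
|Patch 1 ∖ Patch 2| = |Patch 1| − |Patch 1∩Patch 2| = 50 − 6 = 44.00.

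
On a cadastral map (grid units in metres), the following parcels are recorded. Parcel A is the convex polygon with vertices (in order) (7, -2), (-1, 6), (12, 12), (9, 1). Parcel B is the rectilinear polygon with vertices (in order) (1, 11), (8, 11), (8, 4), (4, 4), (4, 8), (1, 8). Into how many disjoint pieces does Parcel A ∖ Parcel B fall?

Parcel A ∖ Parcel B is a single connected region.

1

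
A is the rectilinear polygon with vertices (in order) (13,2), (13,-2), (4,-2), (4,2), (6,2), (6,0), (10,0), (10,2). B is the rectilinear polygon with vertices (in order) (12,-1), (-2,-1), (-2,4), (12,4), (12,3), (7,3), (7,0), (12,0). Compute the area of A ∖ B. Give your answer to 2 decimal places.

16.00

|A| = 28, |A∩B| = 12.
|A ∖ B| = |A| − |A∩B| = 28 − 12 = 16.00.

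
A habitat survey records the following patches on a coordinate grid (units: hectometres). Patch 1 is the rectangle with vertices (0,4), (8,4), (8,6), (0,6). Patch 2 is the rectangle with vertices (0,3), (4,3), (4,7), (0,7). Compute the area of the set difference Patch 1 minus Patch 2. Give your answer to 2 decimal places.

|Patch 1∩Patch 2|: x∈[0,4], y∈[4,6] → 4·2 = 8.
|Patch 1| = 16.
|Patch 1 ∖ Patch 2| = |Patch 1| − |Patch 1∩Patch 2| = 16 − 8 = 8.00.

8.00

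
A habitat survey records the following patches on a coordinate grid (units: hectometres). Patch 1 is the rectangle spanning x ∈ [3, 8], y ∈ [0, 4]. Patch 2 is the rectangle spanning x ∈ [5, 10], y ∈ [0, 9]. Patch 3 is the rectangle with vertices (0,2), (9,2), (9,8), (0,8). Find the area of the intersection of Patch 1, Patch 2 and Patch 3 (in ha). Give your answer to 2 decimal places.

6.00

The intersection is the polygon with vertices (8,2), (5,2), (5,4), (8,4).
By the shoelace formula its area is 6.00.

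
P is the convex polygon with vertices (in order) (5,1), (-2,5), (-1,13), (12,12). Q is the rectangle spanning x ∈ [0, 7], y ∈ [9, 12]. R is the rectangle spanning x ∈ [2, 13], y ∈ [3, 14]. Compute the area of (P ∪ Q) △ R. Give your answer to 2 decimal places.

89.85

|P ∪ Q| = 105.
|(P ∪ Q) ∩ R| = 68.0734.
|(P ∪ Q) △ R| = 105 + 121 − 136.1469 = 89.85.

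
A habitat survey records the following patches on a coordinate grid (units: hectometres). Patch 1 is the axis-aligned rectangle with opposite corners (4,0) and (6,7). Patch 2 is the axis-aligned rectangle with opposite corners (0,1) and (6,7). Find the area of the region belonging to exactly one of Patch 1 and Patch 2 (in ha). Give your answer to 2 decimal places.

26.00

|Patch 1∩Patch 2|: x∈[4,6], y∈[1,7] → 2·6 = 12.
|Patch 1 △ Patch 2| = |Patch 1| + |Patch 2| − 2·|Patch 1∩Patch 2| = 14 + 36 − 24 = 26.00.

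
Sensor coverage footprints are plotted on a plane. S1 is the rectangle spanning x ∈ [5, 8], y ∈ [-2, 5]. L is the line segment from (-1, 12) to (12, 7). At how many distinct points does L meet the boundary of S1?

0

The segment lies entirely outside S1 and never meets its boundary.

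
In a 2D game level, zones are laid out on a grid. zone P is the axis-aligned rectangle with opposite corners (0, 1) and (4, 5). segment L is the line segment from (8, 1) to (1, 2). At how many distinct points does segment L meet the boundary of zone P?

The segment meets the boundary at (4,1.571).

1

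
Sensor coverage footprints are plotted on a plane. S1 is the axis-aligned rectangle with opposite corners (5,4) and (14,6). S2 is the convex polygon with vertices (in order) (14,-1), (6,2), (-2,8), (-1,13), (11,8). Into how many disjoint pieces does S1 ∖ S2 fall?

S1 ∖ S2 is a single connected region.

1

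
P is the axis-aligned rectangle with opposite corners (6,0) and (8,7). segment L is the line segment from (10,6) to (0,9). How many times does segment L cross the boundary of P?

2

The segment meets the boundary at (6.667,7), (8,6.6).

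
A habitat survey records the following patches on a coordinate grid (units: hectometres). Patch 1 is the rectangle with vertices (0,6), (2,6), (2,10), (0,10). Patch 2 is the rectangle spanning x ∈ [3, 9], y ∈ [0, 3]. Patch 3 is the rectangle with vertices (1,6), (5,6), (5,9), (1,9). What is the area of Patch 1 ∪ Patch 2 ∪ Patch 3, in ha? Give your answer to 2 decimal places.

35.00

By inclusion–exclusion:
Individual areas: |Patch 1| = 8, |Patch 2| = 18, |Patch 3| = 12.
|Patch 1∩Patch 2| = 0 (no overlap).
|Patch 1∩Patch 3|: x∈[1,2], y∈[6,9] → 1·3 = 3.
|Patch 2∩Patch 3| = 0 (no overlap).
|Patch 1∩Patch 2∩Patch 3| = 0.
|Patch 1 ∪ Patch 2 ∪ Patch 3| = 38 − 3 + 0 = 35.00.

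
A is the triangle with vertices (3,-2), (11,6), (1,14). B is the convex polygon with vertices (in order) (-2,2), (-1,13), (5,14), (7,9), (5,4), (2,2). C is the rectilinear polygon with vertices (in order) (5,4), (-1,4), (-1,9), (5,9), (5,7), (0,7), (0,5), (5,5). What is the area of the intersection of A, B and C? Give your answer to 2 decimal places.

9.31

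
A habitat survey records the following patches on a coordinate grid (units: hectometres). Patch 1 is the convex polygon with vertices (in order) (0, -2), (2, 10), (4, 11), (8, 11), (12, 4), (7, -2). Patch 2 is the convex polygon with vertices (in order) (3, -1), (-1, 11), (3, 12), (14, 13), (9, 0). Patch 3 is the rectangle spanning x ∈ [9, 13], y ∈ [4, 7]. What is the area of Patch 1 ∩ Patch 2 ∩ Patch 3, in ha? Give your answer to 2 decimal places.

The intersection is the polygon with vertices (11.126,5.529), (10.539,4), (9,4), (9,7), (10.286,7).
By the shoelace formula its area is 5.31.

5.31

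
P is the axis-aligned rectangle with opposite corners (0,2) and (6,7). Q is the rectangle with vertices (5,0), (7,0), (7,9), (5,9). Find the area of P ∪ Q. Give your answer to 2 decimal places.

43.00

By inclusion–exclusion:
Individual areas: |P| = 30, |Q| = 18.
|P∩Q|: x∈[5,6], y∈[2,7] → 1·5 = 5.
|P ∪ Q| = 48 − 5 = 43.00.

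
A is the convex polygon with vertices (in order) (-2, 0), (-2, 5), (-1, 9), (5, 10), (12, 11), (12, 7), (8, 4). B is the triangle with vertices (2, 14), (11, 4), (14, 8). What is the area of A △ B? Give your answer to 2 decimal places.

91.34

|A| = 95.5, |B| = 33, |A∩B| = 18.581.
|A △ B| = |A| + |B| − 2·|A∩B| = 95.5 + 33 − 37.1621 = 91.34.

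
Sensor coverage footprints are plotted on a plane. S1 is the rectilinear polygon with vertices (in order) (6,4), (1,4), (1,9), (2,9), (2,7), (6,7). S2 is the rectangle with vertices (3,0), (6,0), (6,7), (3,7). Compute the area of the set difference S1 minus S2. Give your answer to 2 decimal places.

|S1| = 17, |S1∩S2| = 9.
|S1 ∖ S2| = |S1| − |S1∩S2| = 17 − 9 = 8.00.

8.00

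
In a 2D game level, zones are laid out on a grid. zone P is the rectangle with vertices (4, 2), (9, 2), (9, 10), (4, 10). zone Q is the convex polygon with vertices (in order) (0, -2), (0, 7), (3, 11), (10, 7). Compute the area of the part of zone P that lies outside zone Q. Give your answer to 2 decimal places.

|zone P| = 40, |zone P∩zone Q| = 25.5004.
|zone P ∖ zone Q| = |zone P| − |zone P∩zone Q| = 40 − 25.5004 = 14.50.

14.50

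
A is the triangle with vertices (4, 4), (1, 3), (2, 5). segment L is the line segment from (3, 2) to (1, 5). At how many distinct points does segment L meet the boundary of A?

The segment meets the boundary at (1.571,4.143), (2.091,3.364).

2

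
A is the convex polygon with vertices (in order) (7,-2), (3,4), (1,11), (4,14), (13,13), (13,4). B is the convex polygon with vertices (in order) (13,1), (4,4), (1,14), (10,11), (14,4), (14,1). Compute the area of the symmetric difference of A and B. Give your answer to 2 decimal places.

|A| = 134, |B| = 92, |A∩B| = 82.4135.
|A △ B| = |A| + |B| − 2·|A∩B| = 134 + 92 − 164.8269 = 61.17.

61.17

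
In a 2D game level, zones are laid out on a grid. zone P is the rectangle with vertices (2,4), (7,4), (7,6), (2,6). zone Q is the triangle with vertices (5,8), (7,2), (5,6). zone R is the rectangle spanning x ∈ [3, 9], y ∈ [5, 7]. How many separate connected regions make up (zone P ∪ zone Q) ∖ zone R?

2

(zone P ∪ zone Q) ∖ zone R splits into 2 disjoint pieces (area 6.3333, area 0.1667).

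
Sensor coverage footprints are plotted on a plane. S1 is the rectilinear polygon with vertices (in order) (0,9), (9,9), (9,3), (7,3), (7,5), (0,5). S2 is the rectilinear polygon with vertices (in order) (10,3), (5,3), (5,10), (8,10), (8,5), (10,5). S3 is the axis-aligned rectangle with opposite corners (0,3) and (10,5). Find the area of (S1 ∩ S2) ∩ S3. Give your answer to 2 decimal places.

|S1 ∩ S2| = 16.
|(S1 ∩ S2) ∩ S3| = 4.00.

4.00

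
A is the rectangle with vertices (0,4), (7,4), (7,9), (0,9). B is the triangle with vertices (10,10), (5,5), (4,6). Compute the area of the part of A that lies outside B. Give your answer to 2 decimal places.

|A| = 35, |A∩B| = 3.5.
|A ∖ B| = |A| − |A∩B| = 35 − 3.5 = 31.50.

31.50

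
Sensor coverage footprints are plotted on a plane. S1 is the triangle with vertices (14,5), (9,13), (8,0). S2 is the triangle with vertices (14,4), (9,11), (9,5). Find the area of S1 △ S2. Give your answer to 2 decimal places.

|S1| = 36.5, |S2| = 15, |S1∩S2| = 14.74.
|S1 △ S2| = |S1| + |S2| − 2·|S1∩S2| = 36.5 + 15 − 29.48 = 22.02.

22.02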